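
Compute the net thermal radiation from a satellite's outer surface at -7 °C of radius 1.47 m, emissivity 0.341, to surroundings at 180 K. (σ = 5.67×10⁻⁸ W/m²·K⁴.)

Q ≈ 2080 W

A = 4πr² = 4π × (1.47)² = 27.2 m².
Convert: -7 °C = 266 K.
Q = εσA(T⁴ − T_s⁴). T⁴ − T_s⁴ = (266)⁴ − (180)⁴ = 5.01×10^9 − 1.05×10^9 = 3.96×10^9 K⁴.
Q = 0.341 × 5.67×10⁻⁸ × 27.2 × 3.96×10^9 = 2080 W.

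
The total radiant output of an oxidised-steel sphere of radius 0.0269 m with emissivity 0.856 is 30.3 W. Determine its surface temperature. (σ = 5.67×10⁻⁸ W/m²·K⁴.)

T ≈ 512 K

A = 4πr² = 4π × (0.0269)² = 9.09×10^-3 m².
From P = εσAT⁴, T = (P / εσA)^(1/4) = (30.3 / (0.856 × 5.67×10⁻⁸ × 9.09×10^-3))^(1/4).
T = (6.87×10^10)^(1/4) = 512 K.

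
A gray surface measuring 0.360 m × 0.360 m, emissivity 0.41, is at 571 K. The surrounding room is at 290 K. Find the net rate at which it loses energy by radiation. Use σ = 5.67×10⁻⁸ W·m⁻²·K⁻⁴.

Q ≈ 299 W

A = 0.360 × 0.360 = 0.130 m².
Q = εσA(T⁴ − T_s⁴). T⁴ − T_s⁴ = (571)⁴ − (290)⁴ = 1.06×10^11 − 7.07×10^9 = 9.92×10^10 K⁴.
Q = 0.41 × 5.67×10⁻⁸ × 0.130 × 9.92×10^10 = 299 W.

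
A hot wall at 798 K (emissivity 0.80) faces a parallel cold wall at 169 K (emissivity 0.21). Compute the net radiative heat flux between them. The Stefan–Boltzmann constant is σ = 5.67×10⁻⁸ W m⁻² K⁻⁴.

q ≈ 4580 W/m²

For two large parallel gray plates, q = σ(T₁⁴ − T₂⁴) / (1/ε₁ + 1/ε₂ − 1).
1/ε₁ + 1/ε₂ − 1 = 1/0.80 + 1/0.21 − 1 = 5.012.
T₁⁴ − T₂⁴ = 4.06×10^11 − 8.16×10^8 = 4.05×10^11 K⁴.
q = 5.67×10⁻⁸ × 4.05×10^11 / 5.012 = 4580 W/m².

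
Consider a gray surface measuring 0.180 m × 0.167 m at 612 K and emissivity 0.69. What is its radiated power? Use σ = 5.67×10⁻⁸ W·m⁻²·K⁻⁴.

A = 0.180 × 0.167 = 0.0301 m².
P = εσAT⁴ = 0.69 × 5.67×10⁻⁸ × 0.0301 × (612)⁴ = 0.69 × 5.67×10⁻⁸ × 0.0301 × 1.40×10^11.
P = 165 W.

P ≈ 165 W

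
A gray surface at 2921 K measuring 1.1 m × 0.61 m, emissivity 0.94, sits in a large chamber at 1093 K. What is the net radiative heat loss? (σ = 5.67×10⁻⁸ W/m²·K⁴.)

Q ≈ 2.55×10^6 W

A = 1.1 × 0.61 = 0.671 m².
Q = εσA(T⁴ − T_s⁴). T⁴ − T_s⁴ = (2921)⁴ − (1093)⁴ = 7.28×10^13 − 1.43×10^12 = 7.14×10^13 K⁴.
Q = 0.94 × 5.67×10⁻⁸ × 0.671 × 7.14×10^13 = 2.55×10^6 W.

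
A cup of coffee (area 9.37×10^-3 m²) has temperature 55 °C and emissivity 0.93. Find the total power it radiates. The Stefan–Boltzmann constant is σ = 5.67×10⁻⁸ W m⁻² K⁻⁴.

55 °C = 328 K.
P = εσAT⁴ = 0.93 × 5.67×10⁻⁸ × 9.37×10^-3 × (328)⁴ = 0.93 × 5.67×10⁻⁸ × 9.37×10^-3 × 1.16×10^10.
P = 5.72 W.

P ≈ 5.72 W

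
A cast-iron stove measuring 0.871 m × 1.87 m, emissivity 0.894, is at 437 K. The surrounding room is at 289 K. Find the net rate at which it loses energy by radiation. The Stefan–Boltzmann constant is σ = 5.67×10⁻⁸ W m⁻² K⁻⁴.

Q ≈ 2440 W

A = 0.871 × 1.87 = 1.63 m².
Q = εσA(T⁴ − T_s⁴). T⁴ − T_s⁴ = (437)⁴ − (289)⁴ = 3.65×10^10 − 6.98×10^9 = 2.95×10^10 K⁴.
Q = 0.894 × 5.67×10⁻⁸ × 1.63 × 2.95×10^10 = 2440 W.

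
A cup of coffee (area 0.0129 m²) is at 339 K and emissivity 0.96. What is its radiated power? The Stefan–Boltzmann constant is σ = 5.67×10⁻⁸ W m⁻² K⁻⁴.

Stefan–Boltzmann: P = εσAT⁴ = 0.96 × 5.67×10⁻⁸ × 0.0129 × (339)⁴ = 0.96 × 5.67×10⁻⁸ × 0.0129 × 1.32×10^10.
P = 9.27 W.

P ≈ 9.27 W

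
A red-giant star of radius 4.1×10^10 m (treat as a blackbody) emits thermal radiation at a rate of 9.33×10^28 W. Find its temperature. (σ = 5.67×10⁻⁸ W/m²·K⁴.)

A = 4πr² = 4π × (4.1×10^10)² = 2.11×10^22 m².
From P = σAT⁴, T = (P / σA)^(1/4) = (9.33×10^28 / (5.67×10⁻⁸ × 2.11×10^22))^(1/4).
T = (7.79×10^13)^(1/4) = 2970 K.

T ≈ 2970 K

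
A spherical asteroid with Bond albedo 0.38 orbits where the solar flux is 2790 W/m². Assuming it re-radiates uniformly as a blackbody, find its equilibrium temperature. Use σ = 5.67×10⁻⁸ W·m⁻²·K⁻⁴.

T ≈ 296 K

Power absorbed = (1−a)S·πR²; power emitted = 4πR²σT⁴. Equating and cancelling πR²:
T = ((1−a)S / 4σ)^(1/4) = (1730 / (4 × 5.67×10⁻⁸))^(1/4) = (7.63×10^9)^(1/4).
T = 296 K.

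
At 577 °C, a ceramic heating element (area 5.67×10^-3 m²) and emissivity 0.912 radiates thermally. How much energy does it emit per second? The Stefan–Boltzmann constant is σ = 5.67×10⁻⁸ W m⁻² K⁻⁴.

577 °C = 850 K.
P = εσAT⁴ = 0.912 × 5.67×10⁻⁸ × 5.67×10^-3 × (850)⁴ = 0.912 × 5.67×10⁻⁸ × 5.67×10^-3 × 5.22×10^11.
P = 153 W.

P ≈ 153 W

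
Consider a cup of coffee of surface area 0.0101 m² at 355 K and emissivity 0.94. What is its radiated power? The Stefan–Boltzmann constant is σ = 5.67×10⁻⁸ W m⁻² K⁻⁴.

P ≈ 8.55 W

P = εσAT⁴ = 0.94 × 5.67×10⁻⁸ × 0.0101 × (355)⁴ = 0.94 × 5.67×10⁻⁸ × 0.0101 × 1.59×10^10.
P = 8.55 W.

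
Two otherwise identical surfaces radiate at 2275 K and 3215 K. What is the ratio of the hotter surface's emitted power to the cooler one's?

P ∝ T⁴, so the ratio is (3215/2275)⁴ = (1.413)⁴ = 3.99.

ratio ≈ 3.99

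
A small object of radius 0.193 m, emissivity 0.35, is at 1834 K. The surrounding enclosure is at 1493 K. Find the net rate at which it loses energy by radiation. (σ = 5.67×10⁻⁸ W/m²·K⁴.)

A = 4πr² = 4π × (0.193)² = 0.468 m².
Q = εσA(T⁴ − T_s⁴). T⁴ − T_s⁴ = (1834)⁴ − (1493)⁴ = 1.13×10^13 − 4.97×10^12 = 6.34×10^12 K⁴.
Q = 0.35 × 5.67×10⁻⁸ × 0.468 × 6.34×10^12 = 58900 W.

Q ≈ 58900 W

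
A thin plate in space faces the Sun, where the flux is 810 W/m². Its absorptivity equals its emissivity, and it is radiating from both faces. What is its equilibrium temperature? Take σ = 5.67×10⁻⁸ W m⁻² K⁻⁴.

T ≈ 291 K

Absorbed flux αS = emitted flux 2εσT⁴ per unit area; with α = ε this gives T = (S/2σ)^(1/4).
T = (810 / (2 × 5.67×10⁻⁸))^(1/4) = (7.14×10^9)^(1/4).
T = 291 K.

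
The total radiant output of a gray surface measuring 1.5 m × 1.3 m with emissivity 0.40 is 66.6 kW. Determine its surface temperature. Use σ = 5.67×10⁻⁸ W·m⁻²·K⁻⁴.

A = 1.5 × 1.3 = 1.95 m².
From P = εσAT⁴, T = (P / εσA)^(1/4) = (66600 / (0.40 × 5.67×10⁻⁸ × 1.95))^(1/4).
T = (1.51×10^12)^(1/4) = 1110 K.

T ≈ 1110 K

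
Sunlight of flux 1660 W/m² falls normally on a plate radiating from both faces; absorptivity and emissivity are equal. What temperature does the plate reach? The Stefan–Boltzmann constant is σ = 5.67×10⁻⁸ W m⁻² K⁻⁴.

Absorbed flux αS = emitted flux 2εσT⁴ per unit area; with α = ε this gives T = (S/2σ)^(1/4).
T = (1660 / (2 × 5.67×10⁻⁸))^(1/4) = (1.46×10^10)^(1/4).
T = 348 K.

T ≈ 348 K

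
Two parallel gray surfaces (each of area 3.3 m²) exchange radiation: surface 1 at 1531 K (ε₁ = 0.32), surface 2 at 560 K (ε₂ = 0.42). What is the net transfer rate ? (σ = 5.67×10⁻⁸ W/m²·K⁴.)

For two large parallel gray plates, q = σ(T₁⁴ − T₂⁴) / (1/ε₁ + 1/ε₂ − 1).
1/ε₁ + 1/ε₂ − 1 = 1/0.32 + 1/0.42 − 1 = 4.506.
T₁⁴ − T₂⁴ = 5.49×10^12 − 9.83×10^10 = 5.40×10^12 K⁴.
q = 5.67×10⁻⁸ × 5.40×10^12 / 4.506 = 67900 W/m².
Q = q·A = 67900 × 3.3 = 2.24×10^5 W.

Q ≈ 2.24×10^5 W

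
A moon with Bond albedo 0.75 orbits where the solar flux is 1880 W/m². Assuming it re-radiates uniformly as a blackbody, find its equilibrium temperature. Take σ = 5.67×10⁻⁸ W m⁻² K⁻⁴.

Power absorbed = (1−a)S·πR²; power emitted = 4πR²σT⁴. Equating and cancelling πR²:
T = ((1−a)S / 4σ)^(1/4) = (470 / (4 × 5.67×10⁻⁸))^(1/4) = (2.07×10^9)^(1/4).
T = 213 K.

T ≈ 213 K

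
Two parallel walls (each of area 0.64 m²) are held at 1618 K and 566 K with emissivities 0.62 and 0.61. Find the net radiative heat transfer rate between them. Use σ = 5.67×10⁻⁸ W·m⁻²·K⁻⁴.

Q ≈ 1.09×10^5 W

For two large parallel gray plates, q = σ(T₁⁴ − T₂⁴) / (1/ε₁ + 1/ε₂ − 1).
1/ε₁ + 1/ε₂ − 1 = 1/0.62 + 1/0.61 − 1 = 2.252.
T₁⁴ − T₂⁴ = 6.85×10^12 − 1.03×10^11 = 6.75×10^12 K⁴.
q = 5.67×10⁻⁸ × 6.75×10^12 / 2.252 = 1.70×10^5 W/m².
Q = q·A = 1.70×10^5 × 0.64 = 1.09×10^5 W.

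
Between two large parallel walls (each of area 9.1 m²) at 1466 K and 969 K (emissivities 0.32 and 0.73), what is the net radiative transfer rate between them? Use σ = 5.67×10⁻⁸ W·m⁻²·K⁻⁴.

Q ≈ 5.52×10^5 W

For two large parallel gray plates, q = σ(T₁⁴ − T₂⁴) / (1/ε₁ + 1/ε₂ − 1).
1/ε₁ + 1/ε₂ − 1 = 1/0.32 + 1/0.73 − 1 = 3.495.
T₁⁴ − T₂⁴ = 4.62×10^12 − 8.82×10^11 = 3.74×10^12 K⁴.
q = 5.67×10⁻⁸ × 3.74×10^12 / 3.495 = 60600 W/m².
Q = q·A = 60600 × 9.1 = 5.52×10^5 W.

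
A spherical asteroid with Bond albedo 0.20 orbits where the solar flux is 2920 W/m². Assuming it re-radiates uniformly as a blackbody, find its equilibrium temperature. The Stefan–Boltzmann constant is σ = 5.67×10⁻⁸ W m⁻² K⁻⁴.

T ≈ 319 K

Power absorbed = (1−a)S·πR²; power emitted = 4πR²σT⁴. Equating and cancelling πR²:
T = ((1−a)S / 4σ)^(1/4) = (2340 / (4 × 5.67×10⁻⁸))^(1/4) = (1.03×10^10)^(1/4).
T = 319 K.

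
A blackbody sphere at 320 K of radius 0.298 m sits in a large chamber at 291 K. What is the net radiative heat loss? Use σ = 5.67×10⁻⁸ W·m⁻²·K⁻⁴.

A = 4πr² = 4π × (0.298)² = 1.12 m².
Q = σA(T⁴ − T_s⁴). T⁴ − T_s⁴ = (320)⁴ − (291)⁴ = 1.05×10^10 − 7.17×10^9 = 3.31×10^9 K⁴.
Q = 5.67×10⁻⁸ × 1.12 × 3.31×10^9 = 210 W.

Q ≈ 210 W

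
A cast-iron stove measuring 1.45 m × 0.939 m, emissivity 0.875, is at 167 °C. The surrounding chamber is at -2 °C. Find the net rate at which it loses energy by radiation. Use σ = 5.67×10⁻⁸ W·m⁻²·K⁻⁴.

Q ≈ 2170 W

A = 1.45 × 0.939 = 1.36 m².
Convert: 167 °C = 440 K; -2 °C = 271 K.
Q = εσA(T⁴ − T_s⁴). T⁴ − T_s⁴ = (440)⁴ − (271)⁴ = 3.75×10^10 − 5.39×10^9 = 3.21×10^10 K⁴.
Q = 0.875 × 5.67×10⁻⁸ × 1.36 × 3.21×10^10 = 2170 W.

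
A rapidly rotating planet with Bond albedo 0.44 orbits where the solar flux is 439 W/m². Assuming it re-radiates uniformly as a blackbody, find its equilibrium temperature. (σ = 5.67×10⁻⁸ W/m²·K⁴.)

Power absorbed = (1−a)S·πR²; power emitted = 4πR²σT⁴. Equating and cancelling πR²:
T = ((1−a)S / 4σ)^(1/4) = (246 / (4 × 5.67×10⁻⁸))^(1/4) = (1.08×10^9)^(1/4).
T = 181 K.

T ≈ 181 K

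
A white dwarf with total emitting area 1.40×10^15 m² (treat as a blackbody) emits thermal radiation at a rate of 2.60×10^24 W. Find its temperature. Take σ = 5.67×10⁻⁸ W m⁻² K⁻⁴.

From P = σAT⁴, T = (P / σA)^(1/4) = (2.60×10^24 / (5.67×10⁻⁸ × 1.40×10^15))^(1/4).
T = (3.28×10^16)^(1/4) = 13500 K.

T ≈ 13500 K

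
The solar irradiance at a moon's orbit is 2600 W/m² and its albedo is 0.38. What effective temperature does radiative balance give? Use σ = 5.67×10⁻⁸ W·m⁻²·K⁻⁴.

T ≈ 290 K

Power absorbed = (1−a)S·πR²; power emitted = 4πR²σT⁴. Equating and cancelling πR²:
T = ((1−a)S / 4σ)^(1/4) = (1610 / (4 × 5.67×10⁻⁸))^(1/4) = (7.11×10^9)^(1/4).
T = 290 K.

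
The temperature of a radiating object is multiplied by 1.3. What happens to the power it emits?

P ∝ T⁴, so the power scales as (1.3)⁴ = 2.86.

factor ≈ 2.86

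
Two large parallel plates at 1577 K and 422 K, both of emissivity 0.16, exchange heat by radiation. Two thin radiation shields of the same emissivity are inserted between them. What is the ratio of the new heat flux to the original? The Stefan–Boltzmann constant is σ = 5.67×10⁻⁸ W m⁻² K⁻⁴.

ratio ≈ 0.333

With N identical shields there are N+1 = 3 gaps in series, each with the same radiative resistance, so the flux falls to 1/(N+1) of its unshielded value.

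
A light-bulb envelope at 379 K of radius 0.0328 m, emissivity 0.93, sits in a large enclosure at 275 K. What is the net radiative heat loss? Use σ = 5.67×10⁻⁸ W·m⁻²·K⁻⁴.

A = 4πr² = 4π × (0.0328)² = 0.0135 m².
Q = εσA(T⁴ − T_s⁴). T⁴ − T_s⁴ = (379)⁴ − (275)⁴ = 2.06×10^10 − 5.72×10^9 = 1.49×10^10 K⁴.
Q = 0.93 × 5.67×10⁻⁸ × 0.0135 × 1.49×10^10 = 10.6 W.

Q ≈ 10.6 W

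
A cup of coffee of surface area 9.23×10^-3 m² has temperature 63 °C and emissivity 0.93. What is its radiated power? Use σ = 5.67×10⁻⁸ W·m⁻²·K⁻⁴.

63 °C = 336 K.
P = εσAT⁴ = 0.93 × 5.67×10⁻⁸ × 9.23×10^-3 × (336)⁴ = 0.93 × 5.67×10⁻⁸ × 9.23×10^-3 × 1.27×10^10.
P = 6.20 W.

P ≈ 6.20 W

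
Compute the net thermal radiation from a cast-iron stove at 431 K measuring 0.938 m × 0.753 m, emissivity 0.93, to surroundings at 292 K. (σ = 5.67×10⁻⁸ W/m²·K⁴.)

Q ≈ 1010 W

A = 0.938 × 0.753 = 0.706 m².
Q = εσA(T⁴ − T_s⁴). T⁴ − T_s⁴ = (431)⁴ − (292)⁴ = 3.45×10^10 − 7.27×10^9 = 2.72×10^10 K⁴.
Q = 0.93 × 5.67×10⁻⁸ × 0.706 × 2.72×10^10 = 1010 W.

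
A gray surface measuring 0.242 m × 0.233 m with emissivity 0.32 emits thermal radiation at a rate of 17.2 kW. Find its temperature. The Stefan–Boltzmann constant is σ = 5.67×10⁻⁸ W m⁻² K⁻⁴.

T ≈ 2020 K

A = 0.242 × 0.233 = 0.0564 m².
From P = εσAT⁴, T = (P / εσA)^(1/4) = (17200 / (0.32 × 5.67×10⁻⁸ × 0.0564))^(1/4).
T = (1.68×10^13)^(1/4) = 2020 K.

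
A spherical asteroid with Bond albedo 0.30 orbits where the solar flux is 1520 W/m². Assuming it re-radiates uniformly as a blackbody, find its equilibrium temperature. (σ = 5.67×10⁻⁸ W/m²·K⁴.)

T ≈ 262 K

Power absorbed = (1−a)S·πR²; power emitted = 4πR²σT⁴. Equating and cancelling πR²:
T = ((1−a)S / 4σ)^(1/4) = (1060 / (4 × 5.67×10⁻⁸))^(1/4) = (4.69×10^9)^(1/4).
T = 262 K.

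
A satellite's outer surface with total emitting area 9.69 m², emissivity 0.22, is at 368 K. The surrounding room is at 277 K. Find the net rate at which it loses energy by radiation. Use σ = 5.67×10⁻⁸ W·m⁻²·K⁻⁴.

Q ≈ 1510 W

Q = εσA(T⁴ − T_s⁴). T⁴ − T_s⁴ = (368)⁴ − (277)⁴ = 1.83×10^10 − 5.89×10^9 = 1.25×10^10 K⁴.
Q = 0.22 × 5.67×10⁻⁸ × 9.69 × 1.25×10^10 = 1510 W.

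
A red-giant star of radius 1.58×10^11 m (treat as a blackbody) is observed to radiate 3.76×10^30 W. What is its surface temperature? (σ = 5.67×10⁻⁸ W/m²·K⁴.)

A = 4πr² = 4π × (1.58×10^11)² = 3.14×10^23 m².
From P = σAT⁴, T = (P / σA)^(1/4) = (3.76×10^30 / (5.67×10⁻⁸ × 3.14×10^23))^(1/4).
T = (2.11×10^14)^(1/4) = 3810 K.

T ≈ 3810 K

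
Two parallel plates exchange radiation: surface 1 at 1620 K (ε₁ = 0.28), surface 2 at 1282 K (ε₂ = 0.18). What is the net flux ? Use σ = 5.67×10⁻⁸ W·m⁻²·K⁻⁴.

For two large parallel gray plates, q = σ(T₁⁴ − T₂⁴) / (1/ε₁ + 1/ε₂ − 1).
1/ε₁ + 1/ε₂ − 1 = 1/0.28 + 1/0.18 − 1 = 8.127.
T₁⁴ − T₂⁴ = 6.89×10^12 − 2.70×10^12 = 4.19×10^12 K⁴.
q = 5.67×10⁻⁸ × 4.19×10^12 / 8.127 = 29200 W/m².

q ≈ 29200 W/m²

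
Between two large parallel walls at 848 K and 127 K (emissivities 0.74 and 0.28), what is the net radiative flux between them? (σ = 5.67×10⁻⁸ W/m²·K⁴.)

For two large parallel gray plates, q = σ(T₁⁴ − T₂⁴) / (1/ε₁ + 1/ε₂ − 1).
1/ε₁ + 1/ε₂ − 1 = 1/0.74 + 1/0.28 − 1 = 3.923.
T₁⁴ − T₂⁴ = 5.17×10^11 − 2.60×10^8 = 5.17×10^11 K⁴.
q = 5.67×10⁻⁸ × 5.17×10^11 / 3.923 = 7470 W/m².

q ≈ 7470 W/m²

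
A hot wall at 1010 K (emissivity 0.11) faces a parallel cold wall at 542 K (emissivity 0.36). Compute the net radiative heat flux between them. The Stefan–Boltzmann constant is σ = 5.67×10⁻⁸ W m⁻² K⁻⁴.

q ≈ 4980 W/m²

For two large parallel gray plates, q = σ(T₁⁴ − T₂⁴) / (1/ε₁ + 1/ε₂ − 1).
1/ε₁ + 1/ε₂ − 1 = 1/0.11 + 1/0.36 − 1 = 10.87.
T₁⁴ − T₂⁴ = 1.04×10^12 − 8.63×10^10 = 9.54×10^11 K⁴.
q = 5.67×10⁻⁸ × 9.54×10^11 / 10.87 = 4980 W/m².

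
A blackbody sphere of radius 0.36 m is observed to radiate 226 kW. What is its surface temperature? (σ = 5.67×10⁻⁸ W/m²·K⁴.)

A = 4πr² = 4π × (0.36)² = 1.63 m².
From P = σAT⁴, T = (P / σA)^(1/4) = (2.26×10^5 / (5.67×10⁻⁸ × 1.63))^(1/4).
T = (2.45×10^12)^(1/4) = 1250 K.

T ≈ 1250 K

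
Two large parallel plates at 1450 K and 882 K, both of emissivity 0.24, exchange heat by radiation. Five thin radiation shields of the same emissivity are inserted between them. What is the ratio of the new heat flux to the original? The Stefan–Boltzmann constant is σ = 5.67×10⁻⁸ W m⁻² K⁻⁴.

With N identical shields there are N+1 = 6 gaps in series, each with the same radiative resistance, so the flux falls to 1/(N+1) of its unshielded value.

ratio ≈ 0.167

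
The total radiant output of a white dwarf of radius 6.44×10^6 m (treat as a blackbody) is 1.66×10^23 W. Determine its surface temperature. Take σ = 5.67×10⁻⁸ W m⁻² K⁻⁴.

A = 4πr² = 4π × (6.44×10^6)² = 5.21×10^14 m².
From P = σAT⁴, T = (P / σA)^(1/4) = (1.66×10^23 / (5.67×10⁻⁸ × 5.21×10^14))^(1/4).
T = (5.62×10^15)^(1/4) = 8660 K.

T ≈ 8660 K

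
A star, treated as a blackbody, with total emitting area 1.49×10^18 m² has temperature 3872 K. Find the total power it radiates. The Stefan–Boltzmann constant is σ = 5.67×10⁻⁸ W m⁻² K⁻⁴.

P ≈ 1.90×10^25 W

P = σAT⁴ = 5.67×10⁻⁸ × 1.49×10^18 × (3872)⁴ = 5.67×10⁻⁸ × 1.49×10^18 × 2.25×10^14.
P = 1.90×10^25 W.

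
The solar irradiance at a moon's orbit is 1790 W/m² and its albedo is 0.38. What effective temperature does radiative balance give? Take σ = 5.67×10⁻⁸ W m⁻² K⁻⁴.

Power absorbed = (1−a)S·πR²; power emitted = 4πR²σT⁴. Equating and cancelling πR²:
T = ((1−a)S / 4σ)^(1/4) = (1110 / (4 × 5.67×10⁻⁸))^(1/4) = (4.89×10^9)^(1/4).
T = 264 K.

T ≈ 264 K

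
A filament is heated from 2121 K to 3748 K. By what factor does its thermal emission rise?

P ∝ T⁴, so the ratio is (3748/2121)⁴ = (1.767)⁴ = 9.75.

ratio ≈ 9.75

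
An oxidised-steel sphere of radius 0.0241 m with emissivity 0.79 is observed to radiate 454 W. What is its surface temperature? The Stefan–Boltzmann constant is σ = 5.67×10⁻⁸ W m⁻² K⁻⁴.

T ≈ 1090 K

A = 4πr² = 4π × (0.0241)² = 7.30×10^-3 m².
From P = εσAT⁴, T = (P / εσA)^(1/4) = (454 / (0.79 × 5.67×10⁻⁸ × 7.30×10^-3))^(1/4).
T = (1.39×10^12)^(1/4) = 1090 K.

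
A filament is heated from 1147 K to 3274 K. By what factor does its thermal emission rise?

ratio ≈ 66.4

P ∝ T⁴, so the ratio is (3274/1147)⁴ = (2.854)⁴ = 66.4.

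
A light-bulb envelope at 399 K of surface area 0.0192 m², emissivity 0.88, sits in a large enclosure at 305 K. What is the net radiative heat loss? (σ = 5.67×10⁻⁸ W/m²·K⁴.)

Q = εσA(T⁴ − T_s⁴). T⁴ − T_s⁴ = (399)⁴ − (305)⁴ = 2.53×10^10 − 8.65×10^9 = 1.67×10^10 K⁴.
Q = 0.88 × 5.67×10⁻⁸ × 0.0192 × 1.67×10^10 = 16.0 W.

Q ≈ 16.0 W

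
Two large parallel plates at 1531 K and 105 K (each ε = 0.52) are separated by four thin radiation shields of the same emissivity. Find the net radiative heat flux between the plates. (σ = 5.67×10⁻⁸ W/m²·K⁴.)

q ≈ 21900 W/m²

Each of the 5 gaps contributes resistance (2/ε − 1) = 2/0.52 − 1 = 2.846; total = 14.23.
q = σ(T₁⁴ − T₂⁴) / 14.23 = 5.67×10⁻⁸ × 5.49×10^12 / 14.23 = 21900 W/m².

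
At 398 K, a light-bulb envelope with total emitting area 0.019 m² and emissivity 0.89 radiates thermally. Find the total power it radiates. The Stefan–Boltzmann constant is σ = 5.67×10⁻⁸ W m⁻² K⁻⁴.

P = εσAT⁴ = 0.89 × 5.67×10⁻⁸ × 0.0190 × (398)⁴ = 0.89 × 5.67×10⁻⁸ × 0.0190 × 2.51×10^10.
P = 24.1 W.

P ≈ 24.1 W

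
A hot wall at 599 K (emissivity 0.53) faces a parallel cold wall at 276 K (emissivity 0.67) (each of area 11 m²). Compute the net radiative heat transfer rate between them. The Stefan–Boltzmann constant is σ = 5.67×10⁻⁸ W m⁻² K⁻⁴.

For two large parallel gray plates, q = σ(T₁⁴ − T₂⁴) / (1/ε₁ + 1/ε₂ − 1).
1/ε₁ + 1/ε₂ − 1 = 1/0.53 + 1/0.67 − 1 = 2.379.
T₁⁴ − T₂⁴ = 1.29×10^11 − 5.80×10^9 = 1.23×10^11 K⁴.
q = 5.67×10⁻⁸ × 1.23×10^11 / 2.379 = 2930 W/m².
Q = q·A = 2930 × 11 = 32200 W.

Q ≈ 32200 W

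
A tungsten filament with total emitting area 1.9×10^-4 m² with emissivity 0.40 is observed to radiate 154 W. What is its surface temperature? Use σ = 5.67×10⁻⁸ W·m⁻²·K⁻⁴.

T ≈ 2450 K

From P = εσAT⁴, T = (P / εσA)^(1/4) = (154 / (0.40 × 5.67×10⁻⁸ × 1.90×10^-4))^(1/4).
T = (3.57×10^13)^(1/4) = 2450 K.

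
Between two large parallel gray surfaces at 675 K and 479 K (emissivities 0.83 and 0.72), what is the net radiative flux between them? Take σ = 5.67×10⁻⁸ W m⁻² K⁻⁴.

For two large parallel gray plates, q = σ(T₁⁴ − T₂⁴) / (1/ε₁ + 1/ε₂ − 1).
1/ε₁ + 1/ε₂ − 1 = 1/0.83 + 1/0.72 − 1 = 1.594.
T₁⁴ − T₂⁴ = 2.08×10^11 − 5.26×10^10 = 1.55×10^11 K⁴.
q = 5.67×10⁻⁸ × 1.55×10^11 / 1.594 = 5510 W/m².

q ≈ 5510 W/m²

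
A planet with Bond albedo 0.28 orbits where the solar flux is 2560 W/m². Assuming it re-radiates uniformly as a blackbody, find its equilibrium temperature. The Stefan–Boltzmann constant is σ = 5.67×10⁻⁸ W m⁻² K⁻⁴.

T ≈ 300 K

Power absorbed = (1−a)S·πR²; power emitted = 4πR²σT⁴. Equating and cancelling πR²:
T = ((1−a)S / 4σ)^(1/4) = (1840 / (4 × 5.67×10⁻⁸))^(1/4) = (8.13×10^9)^(1/4).
T = 300 K.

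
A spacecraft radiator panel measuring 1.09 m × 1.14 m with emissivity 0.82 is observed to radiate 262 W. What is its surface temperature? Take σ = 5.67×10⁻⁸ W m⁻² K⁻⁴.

A = 1.09 × 1.14 = 1.24 m².
From P = εσAT⁴, T = (P / εσA)^(1/4) = (262 / (0.82 × 5.67×10⁻⁸ × 1.24))^(1/4).
T = (4.53×10^9)^(1/4) = 260 K.

T ≈ 260 K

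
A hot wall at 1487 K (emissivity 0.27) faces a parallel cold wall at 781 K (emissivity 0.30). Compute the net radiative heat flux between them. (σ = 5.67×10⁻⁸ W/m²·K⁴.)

q ≈ 42400 W/m²

For two large parallel gray plates, q = σ(T₁⁴ − T₂⁴) / (1/ε₁ + 1/ε₂ − 1).
1/ε₁ + 1/ε₂ − 1 = 1/0.27 + 1/0.30 − 1 = 6.037.
T₁⁴ − T₂⁴ = 4.89×10^12 − 3.72×10^11 = 4.52×10^12 K⁴.
q = 5.67×10⁻⁸ × 4.52×10^12 / 6.037 = 42400 W/m².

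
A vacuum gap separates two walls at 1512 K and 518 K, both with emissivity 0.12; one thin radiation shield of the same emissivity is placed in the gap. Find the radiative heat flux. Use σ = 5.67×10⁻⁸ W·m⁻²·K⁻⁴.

q ≈ 9330 W/m²

Each of the 2 gaps contributes resistance (2/ε − 1) = 2/0.12 − 1 = 15.67; total = 31.33.
q = σ(T₁⁴ − T₂⁴) / 31.33 = 5.67×10⁻⁸ × 5.15×10^12 / 31.33 = 9330 W/m².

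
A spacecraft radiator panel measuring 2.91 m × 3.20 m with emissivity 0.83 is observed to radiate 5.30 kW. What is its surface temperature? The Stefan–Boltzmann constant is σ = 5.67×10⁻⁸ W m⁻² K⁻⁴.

A = 2.91 × 3.20 = 9.31 m².
From P = εσAT⁴, T = (P / εσA)^(1/4) = (5300 / (0.83 × 5.67×10⁻⁸ × 9.31))^(1/4).
T = (1.21×10^10)^(1/4) = 332 K.

T ≈ 332 K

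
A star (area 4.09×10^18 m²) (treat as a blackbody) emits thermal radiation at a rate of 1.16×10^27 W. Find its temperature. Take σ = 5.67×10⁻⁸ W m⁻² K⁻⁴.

T ≈ 8410 K

From P = σAT⁴, T = (P / σA)^(1/4) = (1.16×10^27 / (5.67×10⁻⁸ × 4.09×10^18))^(1/4).
T = (5.00×10^15)^(1/4) = 8410 K.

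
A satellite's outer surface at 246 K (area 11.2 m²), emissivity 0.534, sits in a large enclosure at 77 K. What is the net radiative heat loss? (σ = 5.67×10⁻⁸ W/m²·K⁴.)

Q ≈ 1230 W

Q = εσA(T⁴ − T_s⁴). T⁴ − T_s⁴ = (246)⁴ − (77)⁴ = 3.66×10^9 − 3.52×10^7 = 3.63×10^9 K⁴.
Q = 0.534 × 5.67×10⁻⁸ × 11.2 × 3.63×10^9 = 1230 W.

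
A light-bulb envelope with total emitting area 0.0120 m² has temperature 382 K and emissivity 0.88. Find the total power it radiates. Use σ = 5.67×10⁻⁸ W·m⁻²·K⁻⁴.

P = εσAT⁴ = 0.88 × 5.67×10⁻⁸ × 0.0120 × (382)⁴ = 0.88 × 5.67×10⁻⁸ × 0.0120 × 2.13×10^10.
P = 12.7 W.

P ≈ 12.7 W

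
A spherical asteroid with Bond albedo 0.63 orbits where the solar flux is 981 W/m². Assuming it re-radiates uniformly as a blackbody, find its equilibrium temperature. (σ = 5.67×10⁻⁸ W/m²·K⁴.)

T ≈ 200 K

Power absorbed = (1−a)S·πR²; power emitted = 4πR²σT⁴. Equating and cancelling πR²:
T = ((1−a)S / 4σ)^(1/4) = (363 / (4 × 5.67×10⁻⁸))^(1/4) = (1.60×10^9)^(1/4).
T = 200 K.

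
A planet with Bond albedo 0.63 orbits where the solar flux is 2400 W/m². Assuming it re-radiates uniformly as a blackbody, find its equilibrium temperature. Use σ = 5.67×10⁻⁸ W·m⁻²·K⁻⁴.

T ≈ 250 K

Power absorbed = (1−a)S·πR²; power emitted = 4πR²σT⁴. Equating and cancelling πR²:
T = ((1−a)S / 4σ)^(1/4) = (888 / (4 × 5.67×10⁻⁸))^(1/4) = (3.92×10^9)^(1/4).
T = 250 K.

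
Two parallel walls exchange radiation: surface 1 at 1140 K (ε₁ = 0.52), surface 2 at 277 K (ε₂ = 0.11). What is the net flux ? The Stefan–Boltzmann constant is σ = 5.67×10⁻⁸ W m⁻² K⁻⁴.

q ≈ 9530 W/m²

For two large parallel gray plates, q = σ(T₁⁴ − T₂⁴) / (1/ε₁ + 1/ε₂ − 1).
1/ε₁ + 1/ε₂ − 1 = 1/0.52 + 1/0.11 − 1 = 10.01.
T₁⁴ − T₂⁴ = 1.69×10^12 − 5.89×10^9 = 1.68×10^12 K⁴.
q = 5.67×10⁻⁸ × 1.68×10^12 / 10.01 = 9530 W/m².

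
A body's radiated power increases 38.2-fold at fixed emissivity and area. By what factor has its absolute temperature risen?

factor ≈ 2.49

P ∝ T⁴ ⇒ T ∝ P^(1/4), so T scales by (38.2)^(1/4) = 2.49.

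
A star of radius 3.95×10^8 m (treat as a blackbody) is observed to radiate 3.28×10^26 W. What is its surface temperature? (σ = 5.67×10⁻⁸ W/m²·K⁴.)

T ≈ 7370 K

A = 4πr² = 4π × (3.95×10^8)² = 1.96×10^18 m².
From P = σAT⁴, T = (P / σA)^(1/4) = (3.28×10^26 / (5.67×10⁻⁸ × 1.96×10^18))^(1/4).
T = (2.95×10^15)^(1/4) = 7370 K.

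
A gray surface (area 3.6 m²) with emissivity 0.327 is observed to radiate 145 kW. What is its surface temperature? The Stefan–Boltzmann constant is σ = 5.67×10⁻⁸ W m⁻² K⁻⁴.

From P = εσAT⁴, T = (P / εσA)^(1/4) = (1.45×10^5 / (0.327 × 5.67×10⁻⁸ × 3.60))^(1/4).
T = (2.17×10^12)^(1/4) = 1210 K.

T ≈ 1210 K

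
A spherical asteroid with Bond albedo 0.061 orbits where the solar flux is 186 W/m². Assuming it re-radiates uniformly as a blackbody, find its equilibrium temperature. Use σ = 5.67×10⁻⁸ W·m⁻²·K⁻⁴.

Power absorbed = (1−a)S·πR²; power emitted = 4πR²σT⁴. Equating and cancelling πR²:
T = ((1−a)S / 4σ)^(1/4) = (175 / (4 × 5.67×10⁻⁸))^(1/4) = (7.70×10^8)^(1/4).
T = 167 K.

T ≈ 167 K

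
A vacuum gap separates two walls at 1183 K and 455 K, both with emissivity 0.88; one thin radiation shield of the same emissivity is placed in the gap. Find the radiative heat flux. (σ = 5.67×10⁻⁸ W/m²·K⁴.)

Each of the 2 gaps contributes resistance (2/ε − 1) = 2/0.88 − 1 = 1.273; total = 2.545.
q = σ(T₁⁴ − T₂⁴) / 2.545 = 5.67×10⁻⁸ × 1.92×10^12 / 2.545 = 42700 W/m².

q ≈ 42700 W/m²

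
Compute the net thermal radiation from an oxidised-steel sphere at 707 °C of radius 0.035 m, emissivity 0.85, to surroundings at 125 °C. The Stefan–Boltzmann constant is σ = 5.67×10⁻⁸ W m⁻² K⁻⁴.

A = 4πr² = 4π × (0.035)² = 0.0154 m².
Convert: 707 °C = 980 K; 125 °C = 398 K.
Q = εσA(T⁴ − T_s⁴). T⁴ − T_s⁴ = (980)⁴ − (398)⁴ = 9.22×10^11 − 2.51×10^10 = 8.97×10^11 K⁴.
Q = 0.85 × 5.67×10⁻⁸ × 0.0154 × 8.97×10^11 = 666 W.

Q ≈ 666 W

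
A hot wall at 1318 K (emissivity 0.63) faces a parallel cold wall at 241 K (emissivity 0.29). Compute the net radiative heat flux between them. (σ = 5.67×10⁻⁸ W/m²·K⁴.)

q ≈ 42300 W/m²

For two large parallel gray plates, q = σ(T₁⁴ − T₂⁴) / (1/ε₁ + 1/ε₂ − 1).
1/ε₁ + 1/ε₂ − 1 = 1/0.63 + 1/0.29 − 1 = 4.036.
T₁⁴ − T₂⁴ = 3.02×10^12 − 3.37×10^9 = 3.01×10^12 K⁴.
q = 5.67×10⁻⁸ × 3.01×10^12 / 4.036 = 42300 W/m².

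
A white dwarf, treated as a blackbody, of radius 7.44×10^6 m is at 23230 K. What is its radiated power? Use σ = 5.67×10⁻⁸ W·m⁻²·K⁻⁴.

A = 4πr² = 4π × (7.44×10^6)² = 6.96×10^14 m².
P = σAT⁴ = 5.67×10⁻⁸ × 6.96×10^14 × (23230)⁴ = 5.67×10⁻⁸ × 6.96×10^14 × 2.91×10^17.
P = 1.15×10^25 W.

P ≈ 1.15×10^25 W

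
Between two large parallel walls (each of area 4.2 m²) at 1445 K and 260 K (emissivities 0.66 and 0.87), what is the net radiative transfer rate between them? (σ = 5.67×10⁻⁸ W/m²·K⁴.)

For two large parallel gray plates, q = σ(T₁⁴ − T₂⁴) / (1/ε₁ + 1/ε₂ − 1).
1/ε₁ + 1/ε₂ − 1 = 1/0.66 + 1/0.87 − 1 = 1.665.
T₁⁴ − T₂⁴ = 4.36×10^12 − 4.57×10^9 = 4.36×10^12 K⁴.
q = 5.67×10⁻⁸ × 4.36×10^12 / 1.665 = 1.48×10^5 W/m².
Q = q·A = 1.48×10^5 × 4.2 = 6.23×10^5 W.

Q ≈ 6.23×10^5 W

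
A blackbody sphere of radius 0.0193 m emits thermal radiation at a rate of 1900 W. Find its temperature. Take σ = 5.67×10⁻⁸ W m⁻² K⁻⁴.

A = 4πr² = 4π × (0.0193)² = 4.68×10^-3 m².
From P = σAT⁴, T = (P / σA)^(1/4) = (1900 / (5.67×10⁻⁸ × 4.68×10^-3))^(1/4).
T = (7.16×10^12)^(1/4) = 1640 K.

T ≈ 1640 K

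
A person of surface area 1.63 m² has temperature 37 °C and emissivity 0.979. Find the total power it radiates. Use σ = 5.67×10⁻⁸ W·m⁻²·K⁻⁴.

37 °C = 310 K.
P = εσAT⁴ = 0.979 × 5.67×10⁻⁸ × 1.63 × (310)⁴ = 0.979 × 5.67×10⁻⁸ × 1.63 × 9.24×10^9.
P = 836 W.

P ≈ 836 W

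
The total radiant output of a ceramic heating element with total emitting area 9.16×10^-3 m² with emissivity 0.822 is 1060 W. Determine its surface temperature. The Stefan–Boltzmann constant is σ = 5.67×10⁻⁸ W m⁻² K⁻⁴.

T ≈ 1260 K

From P = εσAT⁴, T = (P / εσA)^(1/4) = (1060 / (0.822 × 5.67×10⁻⁸ × 9.16×10^-3))^(1/4).
T = (2.48×10^12)^(1/4) = 1260 K.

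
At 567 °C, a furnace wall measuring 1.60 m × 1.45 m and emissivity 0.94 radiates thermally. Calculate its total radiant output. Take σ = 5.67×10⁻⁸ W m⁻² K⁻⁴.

P ≈ 61600 W

A = 1.60 × 1.45 = 2.32 m².
567 °C = 840 K.
P = εσAT⁴ = 0.94 × 5.67×10⁻⁸ × 2.32 × (840)⁴ = 0.94 × 5.67×10⁻⁸ × 2.32 × 4.98×10^11.
P = 61600 W.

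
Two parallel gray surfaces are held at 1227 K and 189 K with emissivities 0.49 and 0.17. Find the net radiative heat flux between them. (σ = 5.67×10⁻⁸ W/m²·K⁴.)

For two large parallel gray plates, q = σ(T₁⁴ − T₂⁴) / (1/ε₁ + 1/ε₂ − 1).
1/ε₁ + 1/ε₂ − 1 = 1/0.49 + 1/0.17 − 1 = 6.923.
T₁⁴ − T₂⁴ = 2.27×10^12 − 1.28×10^9 = 2.27×10^12 K⁴.
q = 5.67×10⁻⁸ × 2.27×10^12 / 6.923 = 18600 W/m².

q ≈ 18600 W/m²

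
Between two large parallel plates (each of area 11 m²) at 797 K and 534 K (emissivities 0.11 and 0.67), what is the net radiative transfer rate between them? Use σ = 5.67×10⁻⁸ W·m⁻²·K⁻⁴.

For two large parallel gray plates, q = σ(T₁⁴ − T₂⁴) / (1/ε₁ + 1/ε₂ − 1).
1/ε₁ + 1/ε₂ − 1 = 1/0.11 + 1/0.67 − 1 = 9.583.
T₁⁴ − T₂⁴ = 4.03×10^11 − 8.13×10^10 = 3.22×10^11 K⁴.
q = 5.67×10⁻⁸ × 3.22×10^11 / 9.583 = 1910 W/m².
Q = q·A = 1910 × 11 = 21000 W.

Q ≈ 21000 W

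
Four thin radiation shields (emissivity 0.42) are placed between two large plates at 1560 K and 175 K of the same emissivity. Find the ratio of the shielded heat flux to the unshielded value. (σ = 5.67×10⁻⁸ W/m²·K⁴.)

ratio ≈ 0.200

With N identical shields there are N+1 = 5 gaps in series, each with the same radiative resistance, so the flux falls to 1/(N+1) of its unshielded value.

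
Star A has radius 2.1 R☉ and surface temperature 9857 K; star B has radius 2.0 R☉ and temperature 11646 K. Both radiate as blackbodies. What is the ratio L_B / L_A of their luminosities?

L = 4πR²σT⁴ ∝ R²T⁴, so L_B/L_A = (2.0/2.1)² × (11646/9857)⁴ = 0.907 × 1.95 = 1.77.

L_B/L_A ≈ 1.77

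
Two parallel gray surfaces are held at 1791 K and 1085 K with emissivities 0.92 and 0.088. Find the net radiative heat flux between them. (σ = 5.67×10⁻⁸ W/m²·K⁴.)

For two large parallel gray plates, q = σ(T₁⁴ − T₂⁴) / (1/ε₁ + 1/ε₂ − 1).
1/ε₁ + 1/ε₂ − 1 = 1/0.92 + 1/0.088 − 1 = 11.45.
T₁⁴ − T₂⁴ = 1.03×10^13 − 1.39×10^12 = 8.90×10^12 K⁴.
q = 5.67×10⁻⁸ × 8.90×10^12 / 11.45 = 44100 W/m².

q ≈ 44100 W/m²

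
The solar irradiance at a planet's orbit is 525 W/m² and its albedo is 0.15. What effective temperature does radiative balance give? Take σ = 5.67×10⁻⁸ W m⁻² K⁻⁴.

T ≈ 211 K

Power absorbed = (1−a)S·πR²; power emitted = 4πR²σT⁴. Equating and cancelling πR²:
T = ((1−a)S / 4σ)^(1/4) = (446 / (4 × 5.67×10⁻⁸))^(1/4) = (1.97×10^9)^(1/4).
T = 211 K.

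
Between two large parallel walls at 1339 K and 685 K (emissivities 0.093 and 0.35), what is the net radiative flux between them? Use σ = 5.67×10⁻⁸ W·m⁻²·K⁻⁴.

For two large parallel gray plates, q = σ(T₁⁴ − T₂⁴) / (1/ε₁ + 1/ε₂ − 1).
1/ε₁ + 1/ε₂ − 1 = 1/0.093 + 1/0.35 − 1 = 12.61.
T₁⁴ − T₂⁴ = 3.21×10^12 − 2.20×10^11 = 2.99×10^12 K⁴.
q = 5.67×10⁻⁸ × 2.99×10^12 / 12.61 = 13500 W/m².

q ≈ 13500 W/m²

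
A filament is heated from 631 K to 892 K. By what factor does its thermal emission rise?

P ∝ T⁴, so the ratio is (892/631)⁴ = (1.414)⁴ = 3.99.

ratio ≈ 3.99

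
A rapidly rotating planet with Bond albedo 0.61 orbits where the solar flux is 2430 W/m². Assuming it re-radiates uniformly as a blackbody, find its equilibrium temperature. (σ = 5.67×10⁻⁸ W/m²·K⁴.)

T ≈ 254 K

Power absorbed = (1−a)S·πR²; power emitted = 4πR²σT⁴. Equating and cancelling πR²:
T = ((1−a)S / 4σ)^(1/4) = (948 / (4 × 5.67×10⁻⁸))^(1/4) = (4.18×10^9)^(1/4).
T = 254 K.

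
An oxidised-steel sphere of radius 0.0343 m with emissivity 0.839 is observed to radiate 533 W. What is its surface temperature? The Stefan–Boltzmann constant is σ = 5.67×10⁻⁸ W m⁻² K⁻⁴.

A = 4πr² = 4π × (0.0343)² = 0.0148 m².
From P = εσAT⁴, T = (P / εσA)^(1/4) = (533 / (0.839 × 5.67×10⁻⁸ × 0.0148))^(1/4).
T = (7.58×10^11)^(1/4) = 933 K.

T ≈ 933 K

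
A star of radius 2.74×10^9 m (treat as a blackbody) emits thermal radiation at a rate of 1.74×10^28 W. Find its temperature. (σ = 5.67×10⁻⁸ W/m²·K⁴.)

A = 4πr² = 4π × (2.74×10^9)² = 9.43×10^19 m².
From P = σAT⁴, T = (P / σA)^(1/4) = (1.74×10^28 / (5.67×10⁻⁸ × 9.43×10^19))^(1/4).
T = (3.25×10^15)^(1/4) = 7550 K.

T ≈ 7550 K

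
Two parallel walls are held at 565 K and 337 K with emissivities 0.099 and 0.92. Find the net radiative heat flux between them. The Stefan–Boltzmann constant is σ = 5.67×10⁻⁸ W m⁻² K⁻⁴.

q ≈ 495 W/m²

For two large parallel gray plates, q = σ(T₁⁴ − T₂⁴) / (1/ε₁ + 1/ε₂ − 1).
1/ε₁ + 1/ε₂ − 1 = 1/0.099 + 1/0.92 − 1 = 10.19.
T₁⁴ − T₂⁴ = 1.02×10^11 − 1.29×10^10 = 8.90×10^10 K⁴.
q = 5.67×10⁻⁸ × 8.90×10^10 / 10.19 = 495 W/m².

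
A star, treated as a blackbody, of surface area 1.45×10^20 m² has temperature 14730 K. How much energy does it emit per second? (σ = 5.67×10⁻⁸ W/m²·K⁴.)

P = σAT⁴ = 5.67×10⁻⁸ × 1.45×10^20 × (14730)⁴ = 5.67×10⁻⁸ × 1.45×10^20 × 4.71×10^16.
P = 3.87×10^29 W.

P ≈ 3.87×10^29 W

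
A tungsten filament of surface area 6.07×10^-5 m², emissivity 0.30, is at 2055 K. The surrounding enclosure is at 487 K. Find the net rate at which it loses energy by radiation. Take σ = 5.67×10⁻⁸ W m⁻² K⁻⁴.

Q ≈ 18.4 W

Q = εσA(T⁴ − T_s⁴). T⁴ − T_s⁴ = (2055)⁴ − (487)⁴ = 1.78×10^13 − 5.62×10^10 = 1.78×10^13 K⁴.
Q = 0.30 × 5.67×10⁻⁸ × 6.07×10^-5 × 1.78×10^13 = 18.4 W.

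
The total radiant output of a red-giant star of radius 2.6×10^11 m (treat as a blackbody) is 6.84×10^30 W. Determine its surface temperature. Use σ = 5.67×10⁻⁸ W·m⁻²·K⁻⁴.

A = 4πr² = 4π × (2.6×10^11)² = 8.49×10^23 m².
From P = σAT⁴, T = (P / σA)^(1/4) = (6.84×10^30 / (5.67×10⁻⁸ × 8.49×10^23))^(1/4).
T = (1.42×10^14)^(1/4) = 3450 K.

T ≈ 3450 K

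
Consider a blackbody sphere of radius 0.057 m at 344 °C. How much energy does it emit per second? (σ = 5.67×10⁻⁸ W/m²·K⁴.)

A = 4πr² = 4π × (0.057)² = 0.0408 m².
344 °C = 617 K.
P = σAT⁴ = 5.67×10⁻⁸ × 0.0408 × (617)⁴ = 5.67×10⁻⁸ × 0.0408 × 1.45×10^11.
P = 335 W.

P ≈ 335 W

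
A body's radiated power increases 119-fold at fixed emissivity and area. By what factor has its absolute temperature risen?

P ∝ T⁴ ⇒ T ∝ P^(1/4), so T scales by (119)^(1/4) = 3.30.

factor ≈ 3.30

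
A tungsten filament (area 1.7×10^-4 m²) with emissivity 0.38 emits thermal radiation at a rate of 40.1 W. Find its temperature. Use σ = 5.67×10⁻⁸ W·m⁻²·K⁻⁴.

From P = εσAT⁴, T = (P / εσA)^(1/4) = (40.1 / (0.38 × 5.67×10⁻⁸ × 1.70×10^-4))^(1/4).
T = (1.09×10^13)^(1/4) = 1820 K.

T ≈ 1820 K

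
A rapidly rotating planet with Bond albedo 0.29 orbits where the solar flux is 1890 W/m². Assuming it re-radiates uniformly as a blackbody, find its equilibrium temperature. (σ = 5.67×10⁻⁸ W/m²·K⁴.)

T ≈ 277 K

Power absorbed = (1−a)S·πR²; power emitted = 4πR²σT⁴. Equating and cancelling πR²:
T = ((1−a)S / 4σ)^(1/4) = (1340 / (4 × 5.67×10⁻⁸))^(1/4) = (5.92×10^9)^(1/4).
T = 277 K.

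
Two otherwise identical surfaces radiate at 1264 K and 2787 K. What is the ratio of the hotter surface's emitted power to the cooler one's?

ratio ≈ 23.6

P ∝ T⁴, so the ratio is (2787/1264)⁴ = (2.205)⁴ = 23.6.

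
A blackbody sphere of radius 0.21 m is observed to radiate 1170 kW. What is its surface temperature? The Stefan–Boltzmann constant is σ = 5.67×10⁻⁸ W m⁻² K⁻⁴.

T ≈ 2470 K

A = 4πr² = 4π × (0.21)² = 0.554 m².
From P = σAT⁴, T = (P / σA)^(1/4) = (1.17×10^6 / (5.67×10⁻⁸ × 0.554))^(1/4).
T = (3.72×10^13)^(1/4) = 2470 K.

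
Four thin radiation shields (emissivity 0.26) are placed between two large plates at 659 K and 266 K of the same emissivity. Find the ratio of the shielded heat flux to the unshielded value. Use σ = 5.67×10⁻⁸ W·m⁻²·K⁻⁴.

ratio ≈ 0.200

With N identical shields there are N+1 = 5 gaps in series, each with the same radiative resistance, so the flux falls to 1/(N+1) of its unshielded value.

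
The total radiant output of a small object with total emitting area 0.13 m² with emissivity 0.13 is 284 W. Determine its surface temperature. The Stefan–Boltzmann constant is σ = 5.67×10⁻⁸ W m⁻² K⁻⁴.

From P = εσAT⁴, T = (P / εσA)^(1/4) = (284 / (0.13 × 5.67×10⁻⁸ × 0.130))^(1/4).
T = (2.96×10^11)^(1/4) = 738 K.

T ≈ 738 K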